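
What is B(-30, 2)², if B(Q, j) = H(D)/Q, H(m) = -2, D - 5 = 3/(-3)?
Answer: 1/225 ≈ 0.0044444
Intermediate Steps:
D = 4 (D = 5 + 3/(-3) = 5 + 3*(-⅓) = 5 - 1 = 4)
B(Q, j) = -2/Q
B(-30, 2)² = (-2/(-30))² = (-2*(-1/30))² = (1/15)² = 1/225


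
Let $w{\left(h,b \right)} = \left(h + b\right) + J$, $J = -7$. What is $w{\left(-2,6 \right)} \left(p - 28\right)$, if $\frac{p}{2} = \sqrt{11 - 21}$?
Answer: $84 - 6 i \sqrt{10} \approx 84.0 - 18.974 i$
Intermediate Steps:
$p = 2 i \sqrt{10}$ ($p = 2 \sqrt{11 - 21} = 2 \sqrt{-10} = 2 i \sqrt{10} \approx 6.3246 i$)
$w{\left(h,b \right)} = -7 + b + h$ ($w{\left(h,b \right)} = \left(h + b\right) - 7 = \left(b + h\right) - 7 = -7 + b + h$)
$w{\left(-2,6 \right)} \left(p - 28\right) = \left(-7 + 6 - 2\right) \left(2 i \sqrt{10} - 28\right) = - 3 \left(-28 + 2 i \sqrt{10}\right) = 84 - 6 i \sqrt{10}$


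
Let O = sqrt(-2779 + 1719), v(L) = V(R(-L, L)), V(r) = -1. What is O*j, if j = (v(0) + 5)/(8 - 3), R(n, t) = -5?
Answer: 8*I*sqrt(265)/5 ≈ 26.046*I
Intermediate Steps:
v(L) = -1
O = 2*I*sqrt(265) (O = sqrt(-1060) = 2*I*sqrt(265) ≈ 32.558*I)
j = 4/5 (j = (-1 + 5)/(8 - 3) = 4/5 ≈ 0.80000)
O*j = (2*I*sqrt(265))*(4/5) = 8*I*sqrt(265)/5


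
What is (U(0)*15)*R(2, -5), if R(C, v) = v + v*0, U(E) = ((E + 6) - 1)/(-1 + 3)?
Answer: -375/2 ≈ -187.50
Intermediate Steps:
U(E) = 5/2 + E/2 (U(E) = ((6 + E) - 1)/2 = (5 + E)*(½) = 5/2 + E/2)
R(C, v) = v (R(C, v) = v + 0 = v)
(U(0)*15)*R(2, -5) = ((5/2 + (½)*0)*15)*(-5) = ((5/2 + 0)*15)*(-5) = ((5/2)*15)*(-5) = (75/2)*(-5) = -375/2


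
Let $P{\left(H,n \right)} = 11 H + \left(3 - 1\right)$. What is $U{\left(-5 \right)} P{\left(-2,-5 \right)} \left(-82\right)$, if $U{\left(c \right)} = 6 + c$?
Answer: $1640$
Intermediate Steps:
$P{\left(H,n \right)} = 2 + 11 H$ ($P{\left(H,n \right)} = 11 H + \left(3 - 1\right) = 11 H + 2 = 2 + 11 H$)
$U{\left(-5 \right)} P{\left(-2,-5 \right)} \left(-82\right) = \left(6 - 5\right) \left(2 + 11 \left(-2\right)\right) \left(-82\right) = 1 \left(2 - 22\right) \left(-82\right) = 1 \left(-20\right) \left(-82\right) = \left(-20\right) \left(-82\right) = 1640$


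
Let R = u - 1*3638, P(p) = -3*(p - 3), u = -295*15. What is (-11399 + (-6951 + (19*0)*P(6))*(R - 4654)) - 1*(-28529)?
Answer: 88412997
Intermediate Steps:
u = -4425
P(p) = 9 - 3*p (P(p) = -3*(-3 + p) = 9 - 3*p)
R = -8063 (R = -4425 - 1*3638 = -4425 - 3638 = -8063)
(-11399 + (-6951 + (19*0)*P(6))*(R - 4654)) - 1*(-28529) = (-11399 + (-6951 + (19*0)*(9 - 3*6))*(-8063 - 4654)) - 1*(-28529) = (-11399 + (-6951 + 0*(9 - 18))*(-12717)) + 28529 = (-11399 + (-6951 + 0*(-9))*(-12717)) + 28529 = (-11399 + (-6951 + 0)*(-12717)) + 28529 = (-11399 - 6951*(-12717)) + 28529 = (-11399 + 88395867) + 28529 = 88384468 + 28529 = 88412997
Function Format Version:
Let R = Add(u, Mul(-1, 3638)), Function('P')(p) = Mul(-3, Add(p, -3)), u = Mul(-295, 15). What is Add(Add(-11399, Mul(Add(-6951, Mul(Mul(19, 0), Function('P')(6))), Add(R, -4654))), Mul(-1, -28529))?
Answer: 88412997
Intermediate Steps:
u = -4425
Function('P')(p) = Add(9, Mul(-3, p)) (Function('P')(p) = Mul(-3, Add(-3, p)) = Add(9, Mul(-3, p)))
R = -8063 (R = Add(-4425, Mul(-1, 3638)) = Add(-4425, -3638) = -8063)
Add(Add(-11399, Mul(Add(-6951, Mul(Mul(19, 0), Function('P')(6))), Add(R, -4654))), Mul(-1, -28529)) = Add(Add(-11399, Mul(Add(-6951, Mul(Mul(19, 0), Add(9, Mul(-3, 6)))), Add(-8063, -4654))), Mul(-1, -28529)) = Add(Add(-11399, Mul(Add(-6951, Mul(0, Add(9, -18))), -12717)), 28529) = Add(Add(-11399, Mul(Add(-6951, Mul(0, -9)), -12717)), 28529) = Add(Add(-11399, Mul(Add(-6951, 0), -12717)), 28529) = Add(Add(-11399, Mul(-6951, -12717)), 28529) = Add(Add(-11399, 88395867), 28529) = Add(88384468, 28529) = 88412997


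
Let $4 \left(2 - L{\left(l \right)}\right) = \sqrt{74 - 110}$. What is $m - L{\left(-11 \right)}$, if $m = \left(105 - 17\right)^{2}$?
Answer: $7742 + \frac{3 i}{2} \approx 7742.0 + 1.5 i$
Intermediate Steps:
$m = 7744$ ($m = 88^{2} = 7744$)
$L{\left(l \right)} = 2 - \frac{3 i}{2}$ ($L{\left(l \right)} = 2 - \frac{\sqrt{74 - 110}}{4} = 2 - \frac{\sqrt{-36}}{4} = 2 - \frac{6 i}{4} = 2 - \frac{3 i}{2}$)
$m - L{\left(-11 \right)} = 7744 - \left(2 - \frac{3 i}{2}\right) = 7742 + \frac{3 i}{2}$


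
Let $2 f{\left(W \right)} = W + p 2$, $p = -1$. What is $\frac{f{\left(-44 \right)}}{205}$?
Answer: $- \frac{23}{205} \approx -0.1122$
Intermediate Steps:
$f{\left(W \right)} = -1 + \frac{W}{2}$ ($f{\left(W \right)} = \frac{W - 2}{2} = \frac{-2 + W}{2} = -1 + \frac{W}{2}$)
$\frac{f{\left(-44 \right)}}{205} = \frac{-1 + \frac{1}{2} \left(-44\right)}{205} = \left(-1 - 22\right) \frac{1}{205} = \left(-23\right) \frac{1}{205} = - \frac{23}{205}$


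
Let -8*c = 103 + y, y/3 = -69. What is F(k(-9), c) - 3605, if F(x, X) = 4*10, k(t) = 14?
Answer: -3565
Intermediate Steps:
y = -207 (y = 3*(-69) = -207)
c = 13 (c = -(103 - 207)/8 = -1/8*(-104) = 13)
F(x, X) = 40
F(k(-9), c) - 3605 = 40 - 3605 = -3565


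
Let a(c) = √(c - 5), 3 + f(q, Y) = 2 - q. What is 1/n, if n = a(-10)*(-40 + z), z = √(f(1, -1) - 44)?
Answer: -√690/24690 + 4*I*√15/2469 ≈ -0.0010639 + 0.0062746*I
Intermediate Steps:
f(q, Y) = -1 - q (f(q, Y) = -3 + (2 - q) = -1 - q)
a(c) = √(-5 + c)
z = I*√46 (z = √((-1 - 1*1) - 44) = √((-1 - 1) - 44) = √(-2 - 44) = √(-46) = I*√46 ≈ 6.7823*I)
n = I*√15*(-40 + I*√46) (n = √(-5 - 10)*(-40 + I*√46) = √(-15)*(-40 + I*√46) = (I*√15)*(-40 + I*√46) = I*√15*(-40 + I*√46) ≈ -26.268 - 154.92*I)
1/n = 1/(I*√15*(-40 + I*√46)) = -I*√15/(15*(-40 + I*√46))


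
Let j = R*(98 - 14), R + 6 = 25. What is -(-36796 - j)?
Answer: 38392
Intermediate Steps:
R = 19 (R = -6 + 25 = 19)
j = 1596 (j = 19*(98 - 14) = 19*84 = 1596)
-(-36796 - j) = -(-36796 - 1*1596) = -(-36796 - 1596) = -1*(-38392) = 38392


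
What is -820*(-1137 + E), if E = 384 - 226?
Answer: 802780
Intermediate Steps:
E = 158
-820*(-1137 + E) = -820*(-1137 + 158) = -820*(-979) = 802780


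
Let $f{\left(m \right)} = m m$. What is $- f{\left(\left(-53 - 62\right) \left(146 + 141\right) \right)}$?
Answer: $-1089330025$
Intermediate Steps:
$f{\left(m \right)} = m^{2}$
$- f{\left(\left(-53 - 62\right) \left(146 + 141\right) \right)} = - \left(\left(-53 - 62\right) \left(146 + 141\right)\right)^{2} = - \left(\left(-115\right) 287\right)^{2} = - \left(-33005\right)^{2} = \left(-1\right) 1089330025 = -1089330025$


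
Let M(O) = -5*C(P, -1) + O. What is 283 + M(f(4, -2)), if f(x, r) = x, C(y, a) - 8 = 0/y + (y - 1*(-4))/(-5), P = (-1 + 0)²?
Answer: 252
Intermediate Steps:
P = 1 (P = (-1)² = 1)
C(y, a) = 36/5 - y/5 (C(y, a) = 8 + (0/y + (y - 1*(-4))/(-5)) = 8 + (0 + (y + 4)*(-⅕)) = 8 + (0 + (4 + y)*(-⅕)) = 8 + (0 + (-⅘ - y/5)) = 8 + (-⅘ - y/5) = 36/5 - y/5)
M(O) = -35 + O (M(O) = -5*(36/5 - ⅕*1) + O = -5*(36/5 - ⅕) + O = -5*7 + O = -35 + O)
283 + M(f(4, -2)) = 283 + (-35 + 4) = 283 - 31 = 252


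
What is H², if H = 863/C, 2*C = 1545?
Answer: 2979076/2387025 ≈ 1.2480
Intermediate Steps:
C = 1545/2 (C = (½)*1545 = 1545/2 ≈ 772.50)
H = 1726/1545 (H = 863/(1545/2) = 863*(2/1545) = 1726/1545 ≈ 1.1172)
H² = (1726/1545)² = 2979076/2387025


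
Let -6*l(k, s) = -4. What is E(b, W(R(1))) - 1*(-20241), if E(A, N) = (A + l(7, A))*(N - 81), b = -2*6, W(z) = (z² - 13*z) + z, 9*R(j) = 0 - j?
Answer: 5137931/243 ≈ 21144.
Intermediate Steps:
l(k, s) = ⅔ (l(k, s) = -⅙*(-4) = ⅔)
R(j) = -j/9 (R(j) = (0 - j)/9 = (-j)/9 = -j/9)
W(z) = z² - 12*z
b = -12
E(A, N) = (-81 + N)*(⅔ + A) (E(A, N) = (A + ⅔)*(N - 81) = (⅔ + A)*(-81 + N) = (-81 + N)*(⅔ + A))
E(b, W(R(1))) - 1*(-20241) = (-54 - 81*(-12) + 2*((-⅑*1)*(-12 - ⅑*1))/3 - 12*(-⅑*1)*(-12 - ⅑*1)) - 1*(-20241) = (-54 + 972 + 2*(-(-12 - ⅑)/9)/3 - (-4)*(-12 - ⅑)/3) + 20241 = (-54 + 972 + 2*(-⅑*(-109/9))/3 - (-4)*(-109)/(3*9)) + 20241 = (-54 + 972 + (⅔)*(109/81) - 12*109/81) + 20241 = (-54 + 972 + 218/243 - 436/27) + 20241 = 219368/243 + 20241 = 5137931/243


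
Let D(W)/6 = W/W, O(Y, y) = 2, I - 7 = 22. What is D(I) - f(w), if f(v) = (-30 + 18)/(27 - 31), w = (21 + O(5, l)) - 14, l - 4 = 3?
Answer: 3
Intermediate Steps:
I = 29 (I = 7 + 22 = 29)
l = 7 (l = 4 + 3 = 7)
w = 9 (w = (21 + 2) - 14 = 23 - 14 = 9)
f(v) = 3 (f(v) = -12/(-4) = -12*(-1/4) = 3)
D(W) = 6 (D(W) = 6*(W/W) = 6*1 = 6)
D(I) - f(w) = 6 - 1*3 = 6 - 3 = 3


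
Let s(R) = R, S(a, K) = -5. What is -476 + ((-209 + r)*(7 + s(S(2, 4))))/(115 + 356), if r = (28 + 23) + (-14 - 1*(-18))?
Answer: -224504/471 ≈ -476.65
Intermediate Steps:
r = 55 (r = 51 + (-14 + 18) = 51 + 4 = 55)
-476 + ((-209 + r)*(7 + s(S(2, 4))))/(115 + 356) = -476 + ((-209 + 55)*(7 - 5))/(115 + 356) = -476 - 154*2/471 = -476 - 308*1/471 = -476 - 308/471 = -224504/471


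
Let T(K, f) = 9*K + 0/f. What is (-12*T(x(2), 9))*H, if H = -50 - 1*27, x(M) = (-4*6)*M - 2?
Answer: -415800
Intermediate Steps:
x(M) = -2 - 24*M (x(M) = -24*M - 2 = -2 - 24*M)
T(K, f) = 9*K (T(K, f) = 9*K + 0 = 9*K)
H = -77 (H = -50 - 27 = -77)
(-12*T(x(2), 9))*H = -108*(-2 - 24*2)*(-77) = -108*(-2 - 48)*(-77) = -108*(-50)*(-77) = -12*(-450)*(-77) = 5400*(-77) = -415800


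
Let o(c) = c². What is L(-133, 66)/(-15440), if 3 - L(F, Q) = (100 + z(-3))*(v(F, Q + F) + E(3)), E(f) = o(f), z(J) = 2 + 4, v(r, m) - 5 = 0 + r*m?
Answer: 946047/15440 ≈ 61.272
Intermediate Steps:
v(r, m) = 5 + m*r (v(r, m) = 5 + (0 + r*m) = 5 + (0 + m*r) = 5 + m*r)
z(J) = 6
E(f) = f²
L(F, Q) = -1481 - 106*F*(F + Q) (L(F, Q) = 3 - (100 + 6)*((5 + (Q + F)*F) + 3²) = 3 - 106*((5 + (F + Q)*F) + 9) = 3 - 106*((5 + F*(F + Q)) + 9) = 3 - 106*(14 + F*(F + Q)) = 3 - (1484 + 106*F*(F + Q)) = 3 + (-1484 - 106*F*(F + Q)) = -1481 - 106*F*(F + Q))
L(-133, 66)/(-15440) = (-1481 - 106*(-133)*(-133 + 66))/(-15440) = (-1481 - 106*(-133)*(-67))*(-1/15440) = (-1481 - 944566)*(-1/15440) = -946047*(-1/15440) = 946047/15440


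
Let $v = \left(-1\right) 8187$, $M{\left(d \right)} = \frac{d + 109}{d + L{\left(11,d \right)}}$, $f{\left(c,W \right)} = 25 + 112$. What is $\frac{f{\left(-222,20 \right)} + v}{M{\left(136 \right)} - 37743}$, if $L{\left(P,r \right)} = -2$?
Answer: $\frac{1078700}{5057317} \approx 0.21329$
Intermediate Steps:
$f{\left(c,W \right)} = 137$
$M{\left(d \right)} = \frac{109 + d}{-2 + d}$ ($M{\left(d \right)} = \frac{d + 109}{d - 2} = \frac{109 + d}{-2 + d}$)
$v = -8187$
$\frac{f{\left(-222,20 \right)} + v}{M{\left(136 \right)} - 37743} = \frac{137 - 8187}{\frac{109 + 136}{-2 + 136} - 37743} = - \frac{8050}{\frac{1}{134} \cdot 245 - 37743} = - \frac{8050}{\frac{245}{134} - 37743} = - \frac{8050}{- \frac{5057317}{134}} = \left(-8050\right) \left(- \frac{134}{5057317}\right) = \frac{1078700}{5057317}$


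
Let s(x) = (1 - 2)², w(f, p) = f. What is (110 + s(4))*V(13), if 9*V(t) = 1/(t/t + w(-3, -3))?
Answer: -37/6 ≈ -6.1667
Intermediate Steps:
s(x) = 1 (s(x) = (-1)² = 1)
V(t) = -1/18 (V(t) = 1/(9*(t/t - 3)) = 1/(9*(1 - 3)) = (⅑)/(-2) = (⅑)*(-½) = -1/18)
(110 + s(4))*V(13) = (110 + 1)*(-1/18) = 111*(-1/18) = -37/6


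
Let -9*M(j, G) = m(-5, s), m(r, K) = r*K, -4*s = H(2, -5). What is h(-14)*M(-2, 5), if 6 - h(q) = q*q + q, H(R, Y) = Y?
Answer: -1100/9 ≈ -122.22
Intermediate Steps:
s = 5/4 (s = -1/4*(-5) = 5/4 ≈ 1.2500)
m(r, K) = K*r
M(j, G) = 25/36 (M(j, G) = -5*(-5)/36 = -1/9*(-25/4) = 25/36)
h(q) = 6 - q - q**2 (h(q) = 6 - (q*q + q) = 6 - (q**2 + q) = 6 - (q + q**2) = 6 + (-q - q**2) = 6 - q - q**2)
h(-14)*M(-2, 5) = (6 - 1*(-14) - 1*(-14)**2)*(25/36) = (6 + 14 - 1*196)*(25/36) = (6 + 14 - 196)*(25/36) = -176*25/36 = -1100/9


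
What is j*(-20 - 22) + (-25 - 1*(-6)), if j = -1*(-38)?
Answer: -1615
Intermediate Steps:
j = 38
j*(-20 - 22) + (-25 - 1*(-6)) = 38*(-20 - 22) + (-25 - 1*(-6)) = 38*(-42) + (-25 + 6) = -1596 - 19 = -1615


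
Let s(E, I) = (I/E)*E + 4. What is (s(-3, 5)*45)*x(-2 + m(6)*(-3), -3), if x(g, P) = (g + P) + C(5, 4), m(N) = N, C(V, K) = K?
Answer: -7695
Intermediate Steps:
s(E, I) = 4 + I (s(E, I) = I + 4 = 4 + I)
x(g, P) = 4 + P + g (x(g, P) = (g + P) + 4 = (P + g) + 4 = 4 + P + g)
(s(-3, 5)*45)*x(-2 + m(6)*(-3), -3) = ((4 + 5)*45)*(4 - 3 + (-2 + 6*(-3))) = (9*45)*(4 - 3 + (-2 - 18)) = 405*(4 - 3 - 20) = 405*(-19) = -7695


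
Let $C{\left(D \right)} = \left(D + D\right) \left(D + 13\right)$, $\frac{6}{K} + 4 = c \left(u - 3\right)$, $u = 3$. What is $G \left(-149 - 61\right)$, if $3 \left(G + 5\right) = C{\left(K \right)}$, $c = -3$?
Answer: $3465$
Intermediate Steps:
$K = - \frac{3}{2}$ ($K = \frac{6}{-4 - 3 \left(3 - 3\right)} = \frac{6}{-4 - 0} = \frac{6}{-4 + 0} = \frac{6}{-4} = 6 \left(- \frac{1}{4}\right) = - \frac{3}{2} \approx -1.5$)
$C{\left(D \right)} = 2 D \left(13 + D\right)$
$G = - \frac{33}{2}$ ($G = -5 + \frac{2 \left(- \frac{3}{2}\right) \left(13 - \frac{3}{2}\right)}{3} = -5 + \frac{2 \left(- \frac{3}{2}\right) \frac{23}{2}}{3} = -5 + \frac{1}{3} \left(- \frac{69}{2}\right) = -5 - \frac{23}{2} = - \frac{33}{2} \approx -16.5$)
$G \left(-149 - 61\right) = - \frac{33 \left(-149 - 61\right)}{2} = \left(- \frac{33}{2}\right) \left(-210\right) = 3465$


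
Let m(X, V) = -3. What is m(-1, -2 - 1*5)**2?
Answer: 9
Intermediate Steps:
m(-1, -2 - 1*5)**2 = (-3)**2 = 9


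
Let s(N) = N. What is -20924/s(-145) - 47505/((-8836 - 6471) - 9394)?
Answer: 523731949/3581645 ≈ 146.23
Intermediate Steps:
-20924/s(-145) - 47505/((-8836 - 6471) - 9394) = -20924/(-145) - 47505/((-8836 - 6471) - 9394) = -20924*(-1/145) - 47505/(-15307 - 9394) = 20924/145 - 47505/(-24701) = 20924/145 - 47505*(-1/24701) = 20924/145 + 47505/24701 = 523731949/3581645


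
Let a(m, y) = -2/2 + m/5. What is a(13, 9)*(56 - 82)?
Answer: -208/5 ≈ -41.600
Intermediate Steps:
a(m, y) = -1 + m/5 (a(m, y) = -2*1/2 + m*(1/5) = -1 + m/5)
a(13, 9)*(56 - 82) = (-1 + (1/5)*13)*(56 - 82) = (-1 + 13/5)*(-26) = (8/5)*(-26) = -208/5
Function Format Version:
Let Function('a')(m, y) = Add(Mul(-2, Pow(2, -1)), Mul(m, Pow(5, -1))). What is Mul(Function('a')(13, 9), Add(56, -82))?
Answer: Rational(-208, 5) ≈ -41.600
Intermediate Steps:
Function('a')(m, y) = Add(-1, Mul(Rational(1, 5), m)) (Function('a')(m, y) = Add(Mul(-2, Rational(1, 2)), Mul(m, Rational(1, 5))) = Add(-1, Mul(Rational(1, 5), m)))
Mul(Function('a')(13, 9), Add(56, -82)) = Mul(Add(-1, Mul(Rational(1, 5), 13)), Add(56, -82)) = Mul(Add(-1, Rational(13, 5)), -26) = Mul(Rational(8, 5), -26) = Rational(-208, 5)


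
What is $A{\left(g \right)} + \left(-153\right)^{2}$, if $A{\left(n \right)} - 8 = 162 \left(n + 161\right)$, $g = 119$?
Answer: $68777$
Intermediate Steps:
$A{\left(n \right)} = 26090 + 162 n$ ($A{\left(n \right)} = 8 + 162 \left(n + 161\right) = 8 + 162 \left(161 + n\right) = 8 + \left(26082 + 162 n\right) = 26090 + 162 n$)
$A{\left(g \right)} + \left(-153\right)^{2} = \left(26090 + 162 \cdot 119\right) + \left(-153\right)^{2} = \left(26090 + 19278\right) + 23409 = 45368 + 23409 = 68777$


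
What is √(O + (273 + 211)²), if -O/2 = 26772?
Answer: 14*√922 ≈ 425.10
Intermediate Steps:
O = -53544 (O = -2*26772 = -53544)
√(O + (273 + 211)²) = √(-53544 + (273 + 211)²) = √(-53544 + 484²) = √(-53544 + 234256) = √180712 = 14*√922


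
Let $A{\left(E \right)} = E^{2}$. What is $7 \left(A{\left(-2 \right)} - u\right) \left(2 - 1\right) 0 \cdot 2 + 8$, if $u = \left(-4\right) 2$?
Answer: $8$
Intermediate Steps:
$u = -8$
$7 \left(A{\left(-2 \right)} - u\right) \left(2 - 1\right) 0 \cdot 2 + 8 = 7 \left(\left(-2\right)^{2} - -8\right) \left(2 - 1\right) 0 \cdot 2 + 8 = 7 \left(4 + 8\right) 1 \cdot 0 \cdot 2 + 8 = 7 \cdot 12 \cdot 0 \cdot 2 + 8 = 7 \cdot 0 \cdot 2 + 8 = 7 \cdot 0 + 8 = 0 + 8 = 8$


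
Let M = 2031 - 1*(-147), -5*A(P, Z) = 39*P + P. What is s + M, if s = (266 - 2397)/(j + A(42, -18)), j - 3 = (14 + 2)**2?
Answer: 169837/77 ≈ 2205.7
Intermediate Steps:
A(P, Z) = -8*P (A(P, Z) = -(39*P + P)/5 = -8*P)
j = 259 (j = 3 + (14 + 2)**2 = 3 + 16**2 = 3 + 256 = 259)
s = 2131/77 (s = (266 - 2397)/(259 - 8*42) = -2131/(259 - 336) = -2131/(-77) = -2131*(-1/77) = 2131/77 ≈ 27.675)
M = 2178 (M = 2031 + 147 = 2178)
s + M = 2131/77 + 2178 = 169837/77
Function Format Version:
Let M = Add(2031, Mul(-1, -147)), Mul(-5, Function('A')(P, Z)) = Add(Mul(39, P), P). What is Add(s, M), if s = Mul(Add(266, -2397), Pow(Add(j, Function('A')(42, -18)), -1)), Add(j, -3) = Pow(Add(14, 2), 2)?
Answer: Rational(169837, 77) ≈ 2205.7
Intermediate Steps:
Function('A')(P, Z) = Mul(-8, P) (Function('A')(P, Z) = Mul(Rational(-1, 5), Add(Mul(39, P), P)) = Mul(Rational(-1, 5), Mul(40, P)) = Mul(-8, P))
j = 259 (j = Add(3, Pow(Add(14, 2), 2)) = Add(3, Pow(16, 2)) = Add(3, 256) = 259)
s = Rational(2131, 77) (s = Mul(Add(266, -2397), Pow(Add(259, Mul(-8, 42)), -1)) = Mul(-2131, Pow(Add(259, -336), -1)) = Mul(-2131, Pow(-77, -1)) = Mul(-2131, Rational(-1, 77)) = Rational(2131, 77) ≈ 27.675)
M = 2178 (M = Add(2031, 147) = 2178)
Add(s, M) = Add(Rational(2131, 77), 2178) = Rational(169837, 77)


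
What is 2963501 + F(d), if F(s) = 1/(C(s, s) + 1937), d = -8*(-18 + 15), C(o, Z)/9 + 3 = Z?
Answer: 6300403127/2126 ≈ 2.9635e+6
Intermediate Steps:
C(o, Z) = -27 + 9*Z
d = 24 (d = -8*(-3) = 24)
F(s) = 1/(1910 + 9*s) (F(s) = 1/((-27 + 9*s) + 1937) = 1/(1910 + 9*s))
2963501 + F(d) = 2963501 + 1/(1910 + 9*24) = 2963501 + 1/(1910 + 216) = 2963501 + 1/2126 = 6300403127/2126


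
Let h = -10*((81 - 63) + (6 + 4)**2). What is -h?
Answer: 1180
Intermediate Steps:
h = -1180 (h = -10*(18 + 10**2) = -10*(18 + 100) = -10*118 = -1180)
-h = -1*(-1180) = 1180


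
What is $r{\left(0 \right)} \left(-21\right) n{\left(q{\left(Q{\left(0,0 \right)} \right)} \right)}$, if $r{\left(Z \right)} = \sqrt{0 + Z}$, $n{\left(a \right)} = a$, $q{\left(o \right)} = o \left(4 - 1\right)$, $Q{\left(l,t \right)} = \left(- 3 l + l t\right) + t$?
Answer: $0$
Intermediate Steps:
$Q{\left(l,t \right)} = t - 3 l + l t$
$q{\left(o \right)} = 3 o$ ($q{\left(o \right)} = o 3 = 3 o$)
$r{\left(Z \right)} = \sqrt{Z}$
$r{\left(0 \right)} \left(-21\right) n{\left(q{\left(Q{\left(0,0 \right)} \right)} \right)} = \sqrt{0} \left(-21\right) 3 \left(0 - 0 + 0 \cdot 0\right) = 0 \left(-21\right) 3 \left(0 + 0 + 0\right) = 0 \cdot 3 \cdot 0 = 0 \cdot 0 = 0$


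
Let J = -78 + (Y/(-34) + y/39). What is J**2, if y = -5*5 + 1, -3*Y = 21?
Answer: 1201107649/195364 ≈ 6148.0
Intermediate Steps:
Y = -7 (Y = -1/3*21 = -7)
y = -24 (y = -25 + 1 = -24)
J = -34657/442 (J = -78 + (-7/(-34) - 24/39) = -78 + (-7*(-1/34) - 24*1/39) = -78 + (7/34 - 8/13) = -78 - 181/442 = -34657/442 ≈ -78.410)
J**2 = (-34657/442)**2 = 1201107649/195364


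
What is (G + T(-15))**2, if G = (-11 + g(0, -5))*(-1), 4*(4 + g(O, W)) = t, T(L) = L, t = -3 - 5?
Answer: 4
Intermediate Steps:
t = -8
g(O, W) = -6 (g(O, W) = -4 + (1/4)*(-8) = -4 - 2 = -6)
G = 17 (G = (-11 - 6)*(-1) = -17*(-1) = 17)
(G + T(-15))**2 = (17 - 15)**2 = 2**2 = 4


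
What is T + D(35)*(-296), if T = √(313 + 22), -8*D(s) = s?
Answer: 1295 + √335 ≈ 1313.3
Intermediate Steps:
D(s) = -s/8
T = √335 ≈ 18.303
T + D(35)*(-296) = √335 - ⅛*35*(-296) = √335 - 35/8*(-296) = √335 + 1295 = 1295 + √335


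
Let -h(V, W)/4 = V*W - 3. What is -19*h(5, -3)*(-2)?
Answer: 2736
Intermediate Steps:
h(V, W) = 12 - 4*V*W (h(V, W) = -4*(V*W - 3) = -4*(-3 + V*W) = 12 - 4*V*W)
-19*h(5, -3)*(-2) = -19*(12 - 4*5*(-3))*(-2) = -19*(12 + 60)*(-2) = -19*72*(-2) = -1368*(-2) = 2736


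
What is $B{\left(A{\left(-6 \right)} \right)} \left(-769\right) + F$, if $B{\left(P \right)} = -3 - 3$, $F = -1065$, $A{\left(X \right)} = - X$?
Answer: $3549$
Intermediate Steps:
$B{\left(P \right)} = -6$
$B{\left(A{\left(-6 \right)} \right)} \left(-769\right) + F = \left(-6\right) \left(-769\right) - 1065 = 4614 - 1065 = 3549$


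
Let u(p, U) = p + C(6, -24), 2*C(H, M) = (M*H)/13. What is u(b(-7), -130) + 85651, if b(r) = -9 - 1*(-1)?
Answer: 1113287/13 ≈ 85638.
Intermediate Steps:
C(H, M) = H*M/26 (C(H, M) = ((M*H)/13)/2 = ((H*M)*(1/13))/2 = (H*M/13)/2 = H*M/26)
b(r) = -8 (b(r) = -9 + 1 = -8)
u(p, U) = -72/13 + p (u(p, U) = p + (1/26)*6*(-24) = p - 72/13 = -72/13 + p)
u(b(-7), -130) + 85651 = (-72/13 - 8) + 85651 = -176/13 + 85651 = 1113287/13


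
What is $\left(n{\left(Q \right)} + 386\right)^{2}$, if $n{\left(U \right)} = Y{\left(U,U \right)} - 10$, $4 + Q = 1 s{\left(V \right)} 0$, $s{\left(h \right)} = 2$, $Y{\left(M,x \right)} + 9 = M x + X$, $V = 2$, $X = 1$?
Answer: $147456$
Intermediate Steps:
$Y{\left(M,x \right)} = -8 + M x$ ($Y{\left(M,x \right)} = -9 + \left(M x + 1\right) = -9 + \left(1 + M x\right) = -8 + M x$)
$Q = -4$ ($Q = -4 + 1 \cdot 2 \cdot 0 = -4 + 2 \cdot 0 = -4 + 0 = -4$)
$n{\left(U \right)} = -18 + U^{2}$ ($n{\left(U \right)} = \left(-8 + U U\right) - 10 = \left(-8 + U^{2}\right) - 10 = -18 + U^{2}$)
$\left(n{\left(Q \right)} + 386\right)^{2} = \left(\left(-18 + \left(-4\right)^{2}\right) + 386\right)^{2} = \left(\left(-18 + 16\right) + 386\right)^{2} = \left(-2 + 386\right)^{2} = 384^{2} = 147456$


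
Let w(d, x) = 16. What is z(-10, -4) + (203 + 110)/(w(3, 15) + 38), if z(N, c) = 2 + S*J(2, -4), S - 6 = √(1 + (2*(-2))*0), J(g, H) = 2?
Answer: 1177/54 ≈ 21.796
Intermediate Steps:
S = 7 (S = 6 + √(1 + (2*(-2))*0) = 6 + √(1 - 4*0) = 6 + √(1 + 0) = 6 + √1 = 6 + 1 = 7)
z(N, c) = 16 (z(N, c) = 2 + 7*2 = 2 + 14 = 16)
z(-10, -4) + (203 + 110)/(w(3, 15) + 38) = 16 + (203 + 110)/(16 + 38) = 16 + 313/54 = 1177/54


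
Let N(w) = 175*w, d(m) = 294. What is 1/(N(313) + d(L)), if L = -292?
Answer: 1/55069 ≈ 1.8159e-5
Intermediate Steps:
1/(N(313) + d(L)) = 1/(175*313 + 294) = 1/(54775 + 294) = 1/55069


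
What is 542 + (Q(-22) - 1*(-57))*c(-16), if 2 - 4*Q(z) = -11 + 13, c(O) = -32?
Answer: -1282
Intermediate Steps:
Q(z) = 0 (Q(z) = ½ - (-11 + 13)/4 = ½ - ¼*2 = ½ - ½ = 0)
542 + (Q(-22) - 1*(-57))*c(-16) = 542 + (0 - 1*(-57))*(-32) = 542 + (0 + 57)*(-32) = 542 + 57*(-32) = 542 - 1824 = -1282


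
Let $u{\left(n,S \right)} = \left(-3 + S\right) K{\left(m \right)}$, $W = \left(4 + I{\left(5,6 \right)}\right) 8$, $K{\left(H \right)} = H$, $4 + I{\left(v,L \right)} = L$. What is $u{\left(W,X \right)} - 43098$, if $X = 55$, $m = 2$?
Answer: $-42994$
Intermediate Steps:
$I{\left(v,L \right)} = -4 + L$
$W = 48$ ($W = \left(4 + \left(-4 + 6\right)\right) 8 = \left(4 + 2\right) 8 = 6 \cdot 8 = 48$)
$u{\left(n,S \right)} = -6 + 2 S$ ($u{\left(n,S \right)} = \left(-3 + S\right) 2 = -6 + 2 S$)
$u{\left(W,X \right)} - 43098 = \left(-6 + 2 \cdot 55\right) - 43098 = \left(-6 + 110\right) - 43098 = 104 - 43098 = -42994$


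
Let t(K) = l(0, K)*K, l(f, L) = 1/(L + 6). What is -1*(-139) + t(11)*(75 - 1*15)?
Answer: 3023/17 ≈ 177.82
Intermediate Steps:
l(f, L) = 1/(6 + L)
t(K) = K/(6 + K)
-1*(-139) + t(11)*(75 - 1*15) = -1*(-139) + (11/(6 + 11))*(75 - 1*15) = 139 + (11/17)*(75 - 15) = 139 + (11*(1/17))*60 = 139 + (11/17)*60 = 139 + 660/17 = 3023/17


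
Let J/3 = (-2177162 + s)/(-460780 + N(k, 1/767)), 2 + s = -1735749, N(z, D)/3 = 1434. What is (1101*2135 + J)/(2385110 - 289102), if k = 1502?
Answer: 1073024902269/956781539824 ≈ 1.1215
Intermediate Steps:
N(z, D) = 4302 (N(z, D) = 3*1434 = 4302)
s = -1735751 (s = -2 - 1735749 = -1735751)
J = 11738739/456478 (J = 3*((-2177162 - 1735751)/(-460780 + 4302)) = 3*(-3912913/(-456478)) = 3*(-3912913*(-1/456478)) = 3*(3912913/456478) = 11738739/456478 ≈ 25.716)
(1101*2135 + J)/(2385110 - 289102) = (1101*2135 + 11738739/456478)/(2385110 - 289102) = (2350635 + 11738739/456478)/2096008 = (1073024902269/456478)*(1/2096008) = 1073024902269/956781539824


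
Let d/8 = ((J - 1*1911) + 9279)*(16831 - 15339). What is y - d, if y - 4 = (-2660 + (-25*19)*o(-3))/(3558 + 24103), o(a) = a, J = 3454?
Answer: -3573009764703/27661 ≈ -1.2917e+8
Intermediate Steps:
d = 129171392 (d = 8*(((3454 - 1*1911) + 9279)*(16831 - 15339)) = 8*(((3454 - 1911) + 9279)*1492) = 8*((1543 + 9279)*1492) = 8*(10822*1492) = 8*16146424 = 129171392)
y = 109409/27661 (y = 4 + (-2660 - 25*19*(-3))/(3558 + 24103) = 4 + (-2660 - 475*(-3))/27661 = 4 + (-2660 + 1425)*(1/27661) = 4 - 1235*1/27661 = 4 - 1235/27661 = 109409/27661 ≈ 3.9554)
y - d = 109409/27661 - 1*129171392 = 109409/27661 - 129171392 = -3573009764703/27661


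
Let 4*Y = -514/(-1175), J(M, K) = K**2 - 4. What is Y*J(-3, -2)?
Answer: 0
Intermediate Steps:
J(M, K) = -4 + K**2
Y = 257/2350 (Y = (-514/(-1175))/4 = (-514*(-1/1175))/4 = (1/4)*(514/1175) = 257/2350 ≈ 0.10936)
Y*J(-3, -2) = 257*(-4 + (-2)**2)/2350 = 257*(-4 + 4)/2350 = (257/2350)*0 = 0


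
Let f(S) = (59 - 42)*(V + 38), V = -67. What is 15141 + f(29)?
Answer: 14648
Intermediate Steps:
f(S) = -493 (f(S) = (59 - 42)*(-67 + 38) = 17*(-29) = -493)
15141 + f(29) = 15141 - 493 = 14648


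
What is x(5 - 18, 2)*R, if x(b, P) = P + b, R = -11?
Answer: 121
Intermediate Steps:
x(5 - 18, 2)*R = (2 + (5 - 18))*(-11) = (2 - 13)*(-11) = -11*(-11) = 121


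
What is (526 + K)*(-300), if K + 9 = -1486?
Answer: 290700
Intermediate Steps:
K = -1495 (K = -9 - 1486 = -1495)
(526 + K)*(-300) = (526 - 1495)*(-300) = -969*(-300) = 290700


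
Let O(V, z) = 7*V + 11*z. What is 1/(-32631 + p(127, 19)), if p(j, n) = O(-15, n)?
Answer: -1/32527 ≈ -3.0744e-5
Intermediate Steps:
p(j, n) = -105 + 11*n (p(j, n) = 7*(-15) + 11*n = -105 + 11*n)
1/(-32631 + p(127, 19)) = 1/(-32631 + (-105 + 11*19)) = 1/(-32631 + (-105 + 209)) = 1/(-32631 + 104) = 1/(-32527) = -1/32527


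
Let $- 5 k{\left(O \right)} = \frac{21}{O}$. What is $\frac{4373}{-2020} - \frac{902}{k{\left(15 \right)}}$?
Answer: $\frac{45520389}{14140} \approx 3219.3$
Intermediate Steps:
$k{\left(O \right)} = - \frac{21}{5 O}$ ($k{\left(O \right)} = - \frac{21 \frac{1}{O}}{5} = - \frac{21}{5 O}$)
$\frac{4373}{-2020} - \frac{902}{k{\left(15 \right)}} = \frac{4373}{-2020} - \frac{902}{\left(- \frac{21}{5}\right) \frac{1}{15}} = 4373 \left(- \frac{1}{2020}\right) - \frac{902}{\left(- \frac{21}{5}\right) \frac{1}{15}} = - \frac{4373}{2020} - \frac{902}{- \frac{7}{25}} = - \frac{4373}{2020} - - \frac{22550}{7} = - \frac{4373}{2020} + \frac{22550}{7} = \frac{45520389}{14140}$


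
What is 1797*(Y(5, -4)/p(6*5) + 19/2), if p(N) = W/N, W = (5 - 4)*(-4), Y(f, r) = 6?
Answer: -127587/2 ≈ -63794.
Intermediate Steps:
W = -4 (W = 1*(-4) = -4)
p(N) = -4/N
1797*(Y(5, -4)/p(6*5) + 19/2) = 1797*(6/((-4/(6*5))) + 19/2) = 1797*(6/((-4/30)) + 19*(½)) = 1797*(6/((-4*1/30)) + 19/2) = 1797*(6/(-2/15) + 19/2) = 1797*(6*(-15/2) + 19/2) = 1797*(-45 + 19/2) = 1797*(-71/2) = -127587/2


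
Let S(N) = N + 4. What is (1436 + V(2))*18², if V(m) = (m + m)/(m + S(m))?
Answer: 465426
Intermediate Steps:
S(N) = 4 + N
V(m) = 2*m/(4 + 2*m) (V(m) = (m + m)/(m + (4 + m)) = (2*m)/(4 + 2*m) = 2*m/(4 + 2*m))
(1436 + V(2))*18² = (1436 + 2/(2 + 2))*18² = (1436 + 2/4)*324 = (1436 + 2*(¼))*324 = (1436 + ½)*324 = (2873/2)*324 = 465426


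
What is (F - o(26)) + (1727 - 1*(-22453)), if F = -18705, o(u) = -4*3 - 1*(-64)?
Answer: 5423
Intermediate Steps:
o(u) = 52 (o(u) = -12 + 64 = 52)
(F - o(26)) + (1727 - 1*(-22453)) = (-18705 - 1*52) + (1727 - 1*(-22453)) = (-18705 - 52) + (1727 + 22453) = -18757 + 24180 = 5423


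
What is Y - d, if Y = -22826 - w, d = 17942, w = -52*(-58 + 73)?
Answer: -39988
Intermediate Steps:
w = -780 (w = -52*15 = -780)
Y = -22046 (Y = -22826 - 1*(-780) = -22826 + 780 = -22046)
Y - d = -22046 - 1*17942 = -22046 - 17942 = -39988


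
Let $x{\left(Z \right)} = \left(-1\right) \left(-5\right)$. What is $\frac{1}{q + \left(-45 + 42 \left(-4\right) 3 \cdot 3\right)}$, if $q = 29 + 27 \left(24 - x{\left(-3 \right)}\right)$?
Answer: $- \frac{1}{1015} \approx -0.00098522$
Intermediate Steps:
$x{\left(Z \right)} = 5$
$q = 542$ ($q = 29 + 27 \left(24 - 5\right) = 29 + 27 \cdot 19 = 29 + 513 = 542$)
$\frac{1}{q + \left(-45 + 42 \left(-4\right) 3 \cdot 3\right)} = \frac{1}{542 + \left(-45 + 42 \left(-4\right) 3 \cdot 3\right)} = \frac{1}{542 + \left(-45 + 42 \left(\left(-12\right) 3\right)\right)} = \frac{1}{542 + \left(-45 + 42 \left(-36\right)\right)} = \frac{1}{542 - 1557} = \frac{1}{-1015} = - \frac{1}{1015}$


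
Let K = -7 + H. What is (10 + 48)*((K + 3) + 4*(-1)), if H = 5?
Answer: -174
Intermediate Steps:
K = -2 (K = -7 + 5 = -2)
(10 + 48)*((K + 3) + 4*(-1)) = (10 + 48)*((-2 + 3) + 4*(-1)) = 58*(1 - 4) = 58*(-3) = -174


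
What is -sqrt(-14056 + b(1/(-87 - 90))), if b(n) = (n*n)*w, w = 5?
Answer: -I*sqrt(440360419)/177 ≈ -118.56*I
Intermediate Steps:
b(n) = 5*n**2 (b(n) = (n*n)*5 = n**2*5 = 5*n**2)
-sqrt(-14056 + b(1/(-87 - 90))) = -sqrt(-14056 + 5*(1/(-87 - 90))**2) = -sqrt(-14056 + 5*(1/(-177))**2) = -sqrt(-14056 + 5*(-1/177)**2) = -sqrt(-14056 + 5*(1/31329)) = -sqrt(-14056 + 5/31329) = -sqrt(-440360419/31329) = -I*sqrt(440360419)/177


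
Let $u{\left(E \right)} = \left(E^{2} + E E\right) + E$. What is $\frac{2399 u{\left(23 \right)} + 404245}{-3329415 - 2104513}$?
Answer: $- \frac{749391}{1358482} \approx -0.55164$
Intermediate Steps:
$u{\left(E \right)} = E + 2 E^{2}$ ($u{\left(E \right)} = \left(E^{2} + E^{2}\right) + E = 2 E^{2} + E = E + 2 E^{2}$)
$\frac{2399 u{\left(23 \right)} + 404245}{-3329415 - 2104513} = \frac{2399 \cdot 23 \left(1 + 2 \cdot 23\right) + 404245}{-3329415 - 2104513} = \frac{2399 \cdot 23 \left(1 + 46\right) + 404245}{-5433928} = \left(2399 \cdot 23 \cdot 47 + 404245\right) \left(- \frac{1}{5433928}\right) = \left(2399 \cdot 1081 + 404245\right) \left(- \frac{1}{5433928}\right) = \left(2593319 + 404245\right) \left(- \frac{1}{5433928}\right) = 2997564 \left(- \frac{1}{5433928}\right) = - \frac{749391}{1358482}$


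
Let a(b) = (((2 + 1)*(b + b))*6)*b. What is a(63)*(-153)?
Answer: -21861252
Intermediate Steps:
a(b) = 36*b² (a(b) = ((3*(2*b))*6)*b = ((6*b)*6)*b = (36*b)*b = 36*b²)
a(63)*(-153) = (36*63²)*(-153) = (36*3969)*(-153) = 142884*(-153) = -21861252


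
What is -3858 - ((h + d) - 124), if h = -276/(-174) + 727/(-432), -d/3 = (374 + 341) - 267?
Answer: -29940709/12528 ≈ -2389.9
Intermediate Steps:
d = -1344 (d = -3*((374 + 341) - 267) = -3*(715 - 267) = -3*448 = -1344)
h = -1211/12528 (h = -276*(-1/174) + 727*(-1/432) = 46/29 - 727/432 = -1211/12528 ≈ -0.096663)
-3858 - ((h + d) - 124) = -3858 - ((-1211/12528 - 1344) - 124) = -3858 - (-16838843/12528 - 124) = -3858 - 1*(-18392315/12528) = -3858 + 18392315/12528 = -29940709/12528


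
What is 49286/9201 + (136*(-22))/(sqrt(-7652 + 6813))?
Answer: 49286/9201 + 2992*I*sqrt(839)/839 ≈ 5.3566 + 103.3*I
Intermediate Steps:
49286/9201 + (136*(-22))/(sqrt(-7652 + 6813)) = 49286*(1/9201) - 2992*(-I*sqrt(839)/839) = 49286/9201 - 2992*(-I*sqrt(839)/839) = 49286/9201 - (-2992)*I*sqrt(839)/839 = 49286/9201 + 2992*I*sqrt(839)/839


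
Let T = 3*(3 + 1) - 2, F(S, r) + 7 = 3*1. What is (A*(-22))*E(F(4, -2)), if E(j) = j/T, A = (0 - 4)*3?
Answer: -528/5 ≈ -105.60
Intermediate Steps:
F(S, r) = -4 (F(S, r) = -7 + 3*1 = -7 + 3 = -4)
T = 10 (T = 3*4 - 2 = 12 - 2 = 10)
A = -12 (A = -4*3 = -12)
E(j) = j/10
(A*(-22))*E(F(4, -2)) = (-12*(-22))*((⅒)*(-4)) = 264*(-⅖) = -528/5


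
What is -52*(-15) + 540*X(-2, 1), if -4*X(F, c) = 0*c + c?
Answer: 645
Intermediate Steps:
X(F, c) = -c/4 (X(F, c) = -(0*c + c)/4 = -(0 + c)/4 = -c/4)
-52*(-15) + 540*X(-2, 1) = -52*(-15) + 540*(-1/4*1) = 780 + 540*(-1/4) = 780 - 135 = 645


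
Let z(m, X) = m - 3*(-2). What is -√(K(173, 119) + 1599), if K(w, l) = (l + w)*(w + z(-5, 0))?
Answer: -9*√647 ≈ -228.93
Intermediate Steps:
z(m, X) = 6 + m (z(m, X) = m + 6 = 6 + m)
K(w, l) = (1 + w)*(l + w) (K(w, l) = (l + w)*(w + (6 - 5)) = (l + w)*(w + 1) = (l + w)*(1 + w) = (1 + w)*(l + w))
-√(K(173, 119) + 1599) = -√((119 + 173 + 173² + 119*173) + 1599) = -√((119 + 173 + 29929 + 20587) + 1599) = -√(50808 + 1599) = -√52407 = -9*√647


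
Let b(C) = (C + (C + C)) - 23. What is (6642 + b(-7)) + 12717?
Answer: 19315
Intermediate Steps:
b(C) = -23 + 3*C (b(C) = (C + 2*C) - 23 = 3*C - 23 = -23 + 3*C)
(6642 + b(-7)) + 12717 = (6642 + (-23 + 3*(-7))) + 12717 = (6642 + (-23 - 21)) + 12717 = (6642 - 44) + 12717 = 6598 + 12717 = 19315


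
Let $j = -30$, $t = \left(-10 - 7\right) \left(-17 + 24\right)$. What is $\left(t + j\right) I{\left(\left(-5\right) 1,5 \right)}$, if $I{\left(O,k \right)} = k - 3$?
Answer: $-298$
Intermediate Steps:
$I{\left(O,k \right)} = -3 + k$ ($I{\left(O,k \right)} = k - 3 = -3 + k$)
$t = -119$ ($t = \left(-17\right) 7 = -119$)
$\left(t + j\right) I{\left(\left(-5\right) 1,5 \right)} = \left(-119 - 30\right) \left(-3 + 5\right) = \left(-149\right) 2 = -298$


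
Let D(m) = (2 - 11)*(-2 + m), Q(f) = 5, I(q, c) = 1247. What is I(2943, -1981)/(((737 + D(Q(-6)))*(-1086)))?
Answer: -1247/771060 ≈ -0.0016173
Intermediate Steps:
D(m) = 18 - 9*m (D(m) = -9*(-2 + m) = 18 - 9*m)
I(2943, -1981)/(((737 + D(Q(-6)))*(-1086))) = 1247/(((737 + (18 - 9*5))*(-1086))) = 1247/(((737 + (18 - 45))*(-1086))) = 1247/(((737 - 27)*(-1086))) = 1247/((710*(-1086))) = 1247/(-771060) = 1247*(-1/771060) = -1247/771060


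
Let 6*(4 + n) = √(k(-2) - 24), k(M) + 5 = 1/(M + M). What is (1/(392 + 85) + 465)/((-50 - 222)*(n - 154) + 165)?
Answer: 9568932646/887795258661 + 15082808*I*√13/887795258661 ≈ 0.010778 + 6.1255e-5*I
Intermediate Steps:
k(M) = -5 + 1/(2*M) (k(M) = -5 + 1/(M + M) = -5 + 1/(2*M))
n = -4 + I*√13/4 (n = -4 + √((-5 + (½)/(-2)) - 24)/6 = -4 + √((-5 + (½)*(-½)) - 24)/6 = -4 + √((-5 - ¼) - 24)/6 = -4 + √(-21/4 - 24)/6 = -4 + √(-117/4)/6 = -4 + (3*I*√13/2)/6 = -4 + I*√13/4 ≈ -4.0 + 0.90139*I)
(1/(392 + 85) + 465)/((-50 - 222)*(n - 154) + 165) = (1/(392 + 85) + 465)/((-50 - 222)*((-4 + I*√13/4) - 154) + 165) = (1/477 + 465)/(-272*(-158 + I*√13/4) + 165) = (1/477 + 465)/((42976 - 68*I*√13) + 165) = 221806/(477*(43141 - 68*I*√13))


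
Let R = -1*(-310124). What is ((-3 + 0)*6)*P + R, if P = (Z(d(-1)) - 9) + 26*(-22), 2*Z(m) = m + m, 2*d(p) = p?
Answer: 320591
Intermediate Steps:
d(p) = p/2
Z(m) = m (Z(m) = (m + m)/2 = (2*m)/2 = m)
P = -1163/2 (P = ((½)*(-1) - 9) + 26*(-22) = (-½ - 9) - 572 = -19/2 - 572 = -1163/2 ≈ -581.50)
R = 310124
((-3 + 0)*6)*P + R = ((-3 + 0)*6)*(-1163/2) + 310124 = -3*6*(-1163/2) + 310124 = -18*(-1163/2) + 310124 = 10467 + 310124 = 320591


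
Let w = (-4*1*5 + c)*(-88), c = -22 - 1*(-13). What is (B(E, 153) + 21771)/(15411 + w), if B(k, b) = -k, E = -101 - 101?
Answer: 21973/17963 ≈ 1.2232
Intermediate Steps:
c = -9 (c = -22 + 13 = -9)
E = -202
w = 2552 (w = (-4*1*5 - 9)*(-88) = (-4*5 - 9)*(-88) = (-20 - 9)*(-88) = -29*(-88) = 2552)
(B(E, 153) + 21771)/(15411 + w) = (-1*(-202) + 21771)/(15411 + 2552) = (202 + 21771)/17963 = 21973*(1/17963) = 21973/17963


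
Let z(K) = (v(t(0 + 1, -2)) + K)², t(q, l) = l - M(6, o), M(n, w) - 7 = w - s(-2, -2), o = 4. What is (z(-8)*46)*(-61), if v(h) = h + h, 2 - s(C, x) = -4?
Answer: -1358104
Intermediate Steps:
s(C, x) = 6 (s(C, x) = 2 - 1*(-4) = 2 + 4 = 6)
M(n, w) = 1 + w (M(n, w) = 7 + (w - 1*6) = 7 + (w - 6) = 7 + (-6 + w) = 1 + w)
t(q, l) = -5 + l (t(q, l) = l - (1 + 4) = l - 1*5 = l - 5 = -5 + l)
v(h) = 2*h
z(K) = (-14 + K)² (z(K) = (2*(-5 - 2) + K)² = (2*(-7) + K)² = (-14 + K)²)
(z(-8)*46)*(-61) = ((-14 - 8)²*46)*(-61) = ((-22)²*46)*(-61) = (484*46)*(-61) = 22264*(-61) = -1358104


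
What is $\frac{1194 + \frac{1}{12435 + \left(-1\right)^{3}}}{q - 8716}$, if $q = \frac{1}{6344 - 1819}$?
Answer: $- \frac{67179041425}{490395704166} \approx -0.13699$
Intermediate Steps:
$q = \frac{1}{4525} \approx 0.00022099$
$\frac{1194 + \frac{1}{12435 + \left(-1\right)^{3}}}{q - 8716} = \frac{1194 + \frac{1}{12435 + \left(-1\right)^{3}}}{\frac{1}{4525} - 8716} = \frac{1194 + \frac{1}{12435 - 1}}{- \frac{39439899}{4525}} = \left(1194 + \frac{1}{12434}\right) \left(- \frac{4525}{39439899}\right) = \frac{14846197}{12434} \left(- \frac{4525}{39439899}\right) = - \frac{67179041425}{490395704166}$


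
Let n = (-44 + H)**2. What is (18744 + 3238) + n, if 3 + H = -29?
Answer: 27758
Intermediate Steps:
H = -32 (H = -3 - 29 = -32)
n = 5776 (n = (-44 - 32)**2 = (-76)**2 = 5776)
(18744 + 3238) + n = (18744 + 3238) + 5776 = 21982 + 5776 = 27758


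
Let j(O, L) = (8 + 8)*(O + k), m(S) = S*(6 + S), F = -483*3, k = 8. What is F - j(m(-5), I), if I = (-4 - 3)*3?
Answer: -1497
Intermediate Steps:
I = -21 (I = -7*3 = -21)
F = -1449
j(O, L) = 128 + 16*O (j(O, L) = (8 + 8)*(O + 8) = 16*(8 + O) = 128 + 16*O)
F - j(m(-5), I) = -1449 - (128 + 16*(-5*(6 - 5))) = -1449 - (128 + 16*(-5*1)) = -1449 - (128 + 16*(-5)) = -1449 - (128 - 80) = -1449 - 1*48 = -1449 - 48 = -1497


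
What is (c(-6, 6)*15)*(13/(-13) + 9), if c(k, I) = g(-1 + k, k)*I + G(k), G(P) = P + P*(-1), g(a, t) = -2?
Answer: -1440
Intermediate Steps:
G(P) = 0 (G(P) = P - P = 0)
c(k, I) = -2*I (c(k, I) = -2*I + 0 = -2*I)
(c(-6, 6)*15)*(13/(-13) + 9) = (-2*6*15)*(13/(-13) + 9) = (-12*15)*(13*(-1/13) + 9) = -180*(-1 + 9) = -180*8 = -1440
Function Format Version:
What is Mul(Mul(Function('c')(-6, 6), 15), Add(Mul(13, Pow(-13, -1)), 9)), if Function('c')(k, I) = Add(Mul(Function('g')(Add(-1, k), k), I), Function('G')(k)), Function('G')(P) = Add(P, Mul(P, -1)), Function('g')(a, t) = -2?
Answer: -1440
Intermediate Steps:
Function('G')(P) = 0 (Function('G')(P) = Add(P, Mul(-1, P)) = 0)
Function('c')(k, I) = Mul(-2, I) (Function('c')(k, I) = Add(Mul(-2, I), 0) = Mul(-2, I))
Mul(Mul(Function('c')(-6, 6), 15), Add(Mul(13, Pow(-13, -1)), 9)) = Mul(Mul(Mul(-2, 6), 15), Add(Mul(13, Pow(-13, -1)), 9)) = Mul(Mul(-12, 15), Add(Mul(13, Rational(-1, 13)), 9)) = Mul(-180, Add(-1, 9)) = Mul(-180, 8) = -1440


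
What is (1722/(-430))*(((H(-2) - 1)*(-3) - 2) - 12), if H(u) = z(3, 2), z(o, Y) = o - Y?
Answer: 12054/215 ≈ 56.065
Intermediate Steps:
H(u) = 1 (H(u) = 3 - 1*2 = 3 - 2 = 1)
(1722/(-430))*(((H(-2) - 1)*(-3) - 2) - 12) = (1722/(-430))*(((1 - 1)*(-3) - 2) - 12) = (1722*(-1/430))*((0*(-3) - 2) - 12) = -861*((0 - 2) - 12)/215 = -861*(-2 - 12)/215 = -861/215*(-14) = 12054/215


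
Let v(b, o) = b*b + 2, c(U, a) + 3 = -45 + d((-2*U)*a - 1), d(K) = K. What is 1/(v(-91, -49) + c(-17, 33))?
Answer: 1/9356 ≈ 0.00010688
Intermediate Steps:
c(U, a) = -49 - 2*U*a (c(U, a) = -3 + (-45 + ((-2*U)*a - 1)) = -3 + (-45 + (-2*U*a - 1)) = -3 + (-45 + (-1 - 2*U*a)) = -3 + (-46 - 2*U*a) = -49 - 2*U*a)
v(b, o) = 2 + b² (v(b, o) = b² + 2 = 2 + b²)
1/(v(-91, -49) + c(-17, 33)) = 1/((2 + (-91)²) + (-49 - 2*(-17)*33)) = 1/((2 + 8281) + (-49 + 1122)) = 1/(8283 + 1073) = 1/9356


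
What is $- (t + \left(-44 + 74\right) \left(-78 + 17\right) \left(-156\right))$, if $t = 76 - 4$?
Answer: $-285552$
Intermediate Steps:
$t = 72$ ($t = 76 - 4 = 72$)
$- (t + \left(-44 + 74\right) \left(-78 + 17\right) \left(-156\right)) = - (72 + \left(-44 + 74\right) \left(-78 + 17\right) \left(-156\right)) = - (72 + 30 \left(-61\right) \left(-156\right)) = - (72 - -285480) = - (72 + 285480) = \left(-1\right) 285552 = -285552$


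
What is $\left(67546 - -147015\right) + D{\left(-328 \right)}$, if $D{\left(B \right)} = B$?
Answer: $214233$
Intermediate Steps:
$\left(67546 - -147015\right) + D{\left(-328 \right)} = \left(67546 - -147015\right) - 328 = \left(67546 + 147015\right) - 328 = 214561 - 328 = 214233$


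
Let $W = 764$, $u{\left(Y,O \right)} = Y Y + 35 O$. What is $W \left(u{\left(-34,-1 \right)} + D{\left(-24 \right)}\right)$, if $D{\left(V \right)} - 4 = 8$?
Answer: $865612$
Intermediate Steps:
$D{\left(V \right)} = 12$ ($D{\left(V \right)} = 4 + 8 = 12$)
$u{\left(Y,O \right)} = Y^{2} + 35 O$
$W \left(u{\left(-34,-1 \right)} + D{\left(-24 \right)}\right) = 764 \left(\left(\left(-34\right)^{2} + 35 \left(-1\right)\right) + 12\right) = 764 \left(\left(1156 - 35\right) + 12\right) = 764 \left(1121 + 12\right) = 764 \cdot 1133 = 865612$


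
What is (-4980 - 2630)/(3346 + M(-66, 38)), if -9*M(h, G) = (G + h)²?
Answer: -6849/2933 ≈ -2.3352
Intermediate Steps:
M(h, G) = -(G + h)²/9
(-4980 - 2630)/(3346 + M(-66, 38)) = (-4980 - 2630)/(3346 - (38 - 66)²/9) = -7610/(3346 - ⅑*(-28)²) = -7610/(3346 - ⅑*784) = -7610/(3346 - 784/9) = -7610/29330/9 = -7610*9/29330 = -6849/2933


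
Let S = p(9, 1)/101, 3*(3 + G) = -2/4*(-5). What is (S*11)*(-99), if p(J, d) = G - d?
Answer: 6897/202 ≈ 34.144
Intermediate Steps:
G = -13/6 (G = -3 + (-2/4*(-5))/3 = -3 + (-2*¼*(-5))/3 = -3 + (-½*(-5))/3 = -3 + (⅓)*(5/2) = -3 + ⅚ = -13/6 ≈ -2.1667)
p(J, d) = -13/6 - d
S = -19/606 (S = (-13/6 - 1*1)/101 = (-13/6 - 1)*(1/101) = -19/6*1/101 = -19/606 ≈ -0.031353)
(S*11)*(-99) = -19/606*11*(-99) = -209/606*(-99) = 6897/202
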